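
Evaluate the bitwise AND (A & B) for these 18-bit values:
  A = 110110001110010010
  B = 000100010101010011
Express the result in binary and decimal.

Apply & to each column (1 only where both bits are 1):
  110110001110010010
& 000100010101010011
--------------------
  000100000100010010

Answer: 000100000100010010 (16658)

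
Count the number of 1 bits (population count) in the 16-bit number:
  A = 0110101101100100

0110101101100100
1-bits at positions (from bit 0 = LSB): 2, 5, 6, 8, 9, 11, 13, 14
Count = 8

Answer: 8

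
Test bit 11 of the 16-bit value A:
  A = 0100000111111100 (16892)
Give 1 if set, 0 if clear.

Bit 11 is the 12th from the right.
  0100000111111100
      ^
That bit is 0.

Answer: 0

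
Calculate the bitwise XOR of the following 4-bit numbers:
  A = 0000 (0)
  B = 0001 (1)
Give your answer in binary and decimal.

Apply ^ to each column (1 where bits differ):
  0000
^ 0001
------
  0001

Answer: 0001 (1)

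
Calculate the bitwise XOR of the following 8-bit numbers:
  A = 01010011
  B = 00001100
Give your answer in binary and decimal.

Apply ^ to each column (1 where bits differ):
  01010011
^ 00001100
----------
  01011111

Answer: 01011111 (95)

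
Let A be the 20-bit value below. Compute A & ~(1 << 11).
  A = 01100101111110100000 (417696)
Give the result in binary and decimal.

Mask = ~(1 << 11) = 11111111011111111111
Bit 11 of A is 1, so AND-ing with the mask clears it to 0.
  01100101111110100000
& 11111111011111111111
----------------------
  01100101011110100000

Answer: 01100101011110100000 (415648)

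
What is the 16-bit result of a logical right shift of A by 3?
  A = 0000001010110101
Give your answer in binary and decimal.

Logical shift right by 3: drop the bottom 3 bit(s), prepend 3 zero(s) on the left.
  0000001010110101  ->  keep [0000001010110], discard [101], prepend 000
= 0000000001010110

Answer: 0000000001010110 (86)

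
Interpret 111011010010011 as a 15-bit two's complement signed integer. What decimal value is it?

MSB is 1, so the value is negative. Find the magnitude:
1. Invert bits:  000100101101100
2. Add 1:        000100101101101  = 2413
3. Apply sign:   -2413

Answer: -2413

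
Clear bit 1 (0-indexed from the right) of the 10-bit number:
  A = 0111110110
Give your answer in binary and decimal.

Mask = ~(1 << 1) = 1111111101
Bit 1 of A is 1, so AND-ing with the mask clears it to 0.
  0111110110
& 1111111101
------------
  0111110100

Answer: 0111110100 (500)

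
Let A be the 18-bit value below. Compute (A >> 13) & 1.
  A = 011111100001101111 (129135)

Bit 13 is the 14th from the right.
  011111100001101111
      ^
That bit is 1.

Answer: 1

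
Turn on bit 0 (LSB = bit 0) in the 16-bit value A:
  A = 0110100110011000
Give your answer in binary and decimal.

Mask = 1 << 0 = 0000000000000001
Bit 0 of A is 0, so OR-ing with the mask flips it to 1.
  0110100110011000
| 0000000000000001
------------------
  0110100110011001

Answer: 0110100110011001 (27033)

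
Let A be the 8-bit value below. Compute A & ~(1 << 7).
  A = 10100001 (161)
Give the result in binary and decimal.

Mask = ~(1 << 7) = 01111111
Bit 7 of A is 1, so AND-ing with the mask clears it to 0.
  10100001
& 01111111
----------
  00100001

Answer: 00100001 (33)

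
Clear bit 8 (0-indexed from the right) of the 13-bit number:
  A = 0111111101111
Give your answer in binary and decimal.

Mask = ~(1 << 8) = 1111011111111
Bit 8 of A is 1, so AND-ing with the mask clears it to 0.
  0111111101111
& 1111011111111
---------------
  0111011101111

Answer: 0111011101111 (3823)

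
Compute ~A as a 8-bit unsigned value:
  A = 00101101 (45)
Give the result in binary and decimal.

Flip each bit (0->1, 1->0):
  00101101
  11010010

Answer: 11010010 (210)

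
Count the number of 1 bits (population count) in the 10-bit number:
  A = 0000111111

0000111111
1-bits at positions (from bit 0 = LSB): 0, 1, 2, 3, 4, 5
Count = 6

Answer: 6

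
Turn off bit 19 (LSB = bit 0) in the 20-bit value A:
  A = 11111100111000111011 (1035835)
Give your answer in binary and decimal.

Mask = ~(1 << 19) = 01111111111111111111
Bit 19 of A is 1, so AND-ing with the mask clears it to 0.
  11111100111000111011
& 01111111111111111111
----------------------
  01111100111000111011

Answer: 01111100111000111011 (511547)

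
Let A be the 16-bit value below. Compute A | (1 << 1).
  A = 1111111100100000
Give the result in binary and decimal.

Mask = 1 << 1 = 0000000000000010
Bit 1 of A is 0, so OR-ing with the mask flips it to 1.
  1111111100100000
| 0000000000000010
------------------
  1111111100100010

Answer: 1111111100100010 (65314)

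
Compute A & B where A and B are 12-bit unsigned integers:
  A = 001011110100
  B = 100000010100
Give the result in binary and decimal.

Apply & to each column (1 only where both bits are 1):
  001011110100
& 100000010100
--------------
  000000010100

Answer: 000000010100 (20)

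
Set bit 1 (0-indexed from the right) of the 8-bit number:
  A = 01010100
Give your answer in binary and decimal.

Mask = 1 << 1 = 00000010
Bit 1 of A is 0, so OR-ing with the mask flips it to 1.
  01010100
| 00000010
----------
  01010110

Answer: 01010110 (86)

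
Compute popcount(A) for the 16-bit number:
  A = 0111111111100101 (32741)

0111111111100101
1-bits at positions (from bit 0 = LSB): 0, 2, 5, 6, 7, 8, 9, 10, 11, 12, 13, 14
Count = 12

Answer: 12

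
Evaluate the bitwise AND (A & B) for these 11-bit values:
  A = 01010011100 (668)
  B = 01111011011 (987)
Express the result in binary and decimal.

Apply & to each column (1 only where both bits are 1):
  01010011100
& 01111011011
-------------
  01010011000

Answer: 01010011000 (664)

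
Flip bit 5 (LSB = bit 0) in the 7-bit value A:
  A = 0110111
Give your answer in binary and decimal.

Mask = 1 << 5 = 0100000
Bit 5 of A is 1; XOR with the mask flips it to 0.
  0110111
^ 0100000
---------
  0010111

Answer: 0010111 (23)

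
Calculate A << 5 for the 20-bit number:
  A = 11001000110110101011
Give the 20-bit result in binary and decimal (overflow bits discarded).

Shift left by 5: drop the top 5 bit(s), append 5 zero(s) on the right.
  11001000110110101011  ->  discard [11001], keep [000110110101011], append 00000
= 00011011010101100000

Answer: 00011011010101100000 (111968)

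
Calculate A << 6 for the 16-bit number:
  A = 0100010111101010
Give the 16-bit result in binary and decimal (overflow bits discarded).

Shift left by 6: drop the top 6 bit(s), append 6 zero(s) on the right.
  0100010111101010  ->  discard [010001], keep [0111101010], append 000000
= 0111101010000000

Answer: 0111101010000000 (31360)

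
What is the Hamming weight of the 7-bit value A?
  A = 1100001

1100001
1-bits at positions (from bit 0 = LSB): 0, 5, 6
Count = 3

Answer: 3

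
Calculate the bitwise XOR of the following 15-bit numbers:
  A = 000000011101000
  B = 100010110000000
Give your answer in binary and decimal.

Apply ^ to each column (1 where bits differ):
  000000011101000
^ 100010110000000
-----------------
  100010101101000

Answer: 100010101101000 (17768)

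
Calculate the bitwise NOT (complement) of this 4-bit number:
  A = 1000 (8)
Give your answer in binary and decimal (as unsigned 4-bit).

Flip each bit (0->1, 1->0):
  1000
  0111

Answer: 0111 (7)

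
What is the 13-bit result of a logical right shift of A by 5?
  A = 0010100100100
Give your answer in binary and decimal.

Logical shift right by 5: drop the bottom 5 bit(s), prepend 5 zero(s) on the left.
  0010100100100  ->  keep [00101001], discard [00100], prepend 00000
= 0000000101001

Answer: 0000000101001 (41)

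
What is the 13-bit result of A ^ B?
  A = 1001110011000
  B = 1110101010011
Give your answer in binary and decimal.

Apply ^ to each column (1 where bits differ):
  1001110011000
^ 1110101010011
---------------
  0111011001011

Answer: 0111011001011 (3787)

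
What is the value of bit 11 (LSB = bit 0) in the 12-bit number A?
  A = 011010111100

Bit 11 is the 12th from the right.
  011010111100
  ^
That bit is 0.

Answer: 0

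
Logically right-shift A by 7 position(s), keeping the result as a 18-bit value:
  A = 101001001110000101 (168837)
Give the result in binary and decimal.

Logical shift right by 7: drop the bottom 7 bit(s), prepend 7 zero(s) on the left.
  101001001110000101  ->  keep [10100100111], discard [0000101], prepend 0000000
= 000000010100100111

Answer: 000000010100100111 (1319)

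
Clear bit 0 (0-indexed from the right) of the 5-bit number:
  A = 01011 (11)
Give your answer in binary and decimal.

Mask = ~(1 << 0) = 11110
Bit 0 of A is 1, so AND-ing with the mask clears it to 0.
  01011
& 11110
-------
  01010

Answer: 01010 (10)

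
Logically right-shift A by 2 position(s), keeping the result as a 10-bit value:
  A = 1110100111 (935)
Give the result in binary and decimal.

Logical shift right by 2: drop the bottom 2 bit(s), prepend 2 zero(s) on the left.
  1110100111  ->  keep [11101001], discard [11], prepend 00
= 0011101001

Answer: 0011101001 (233)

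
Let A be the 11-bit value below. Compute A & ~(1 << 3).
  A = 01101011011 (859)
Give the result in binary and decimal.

Mask = ~(1 << 3) = 11111110111
Bit 3 of A is 1, so AND-ing with the mask clears it to 0.
  01101011011
& 11111110111
-------------
  01101010011

Answer: 01101010011 (851)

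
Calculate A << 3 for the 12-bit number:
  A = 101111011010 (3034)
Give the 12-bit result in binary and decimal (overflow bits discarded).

Shift left by 3: drop the top 3 bit(s), append 3 zero(s) on the right.
  101111011010  ->  discard [101], keep [111011010], append 000
= 111011010000

Answer: 111011010000 (3792)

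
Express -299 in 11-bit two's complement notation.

1. Binary of +299:  00100101011
2. Invert bits:     11011010100
3. Add 1:           11011010101

Answer: 11011010101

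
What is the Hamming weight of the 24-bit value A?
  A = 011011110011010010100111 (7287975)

011011110011010010100111
1-bits at positions (from bit 0 = LSB): 0, 1, 2, 5, 7, 10, 12, 13, 16, 17, 18, 19, 21, 22
Count = 14

Answer: 14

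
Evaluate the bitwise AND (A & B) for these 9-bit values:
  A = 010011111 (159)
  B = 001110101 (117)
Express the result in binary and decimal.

Apply & to each column (1 only where both bits are 1):
  010011111
& 001110101
-----------
  000010101

Answer: 000010101 (21)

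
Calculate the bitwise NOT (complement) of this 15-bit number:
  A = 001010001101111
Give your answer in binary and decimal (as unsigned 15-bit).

Flip each bit (0->1, 1->0):
  001010001101111
  110101110010000

Answer: 110101110010000 (27536)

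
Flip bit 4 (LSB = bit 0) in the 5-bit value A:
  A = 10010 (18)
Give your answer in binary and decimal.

Mask = 1 << 4 = 10000
Bit 4 of A is 1; XOR with the mask flips it to 0.
  10010
^ 10000
-------
  00010

Answer: 00010 (2)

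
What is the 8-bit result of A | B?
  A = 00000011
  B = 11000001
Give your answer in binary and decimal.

Apply | to each column (1 where either bit is 1):
  00000011
| 11000001
----------
  11000011

Answer: 11000011 (195)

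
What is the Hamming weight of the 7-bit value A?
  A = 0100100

0100100
1-bits at positions (from bit 0 = LSB): 2, 5
Count = 2

Answer: 2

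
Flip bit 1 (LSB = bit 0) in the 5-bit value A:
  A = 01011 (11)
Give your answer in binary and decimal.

Mask = 1 << 1 = 00010
Bit 1 of A is 1; XOR with the mask flips it to 0.
  01011
^ 00010
-------
  01001

Answer: 01001 (9)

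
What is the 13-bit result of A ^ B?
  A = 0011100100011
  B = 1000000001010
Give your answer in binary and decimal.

Apply ^ to each column (1 where bits differ):
  0011100100011
^ 1000000001010
---------------
  1011100101001

Answer: 1011100101001 (5929)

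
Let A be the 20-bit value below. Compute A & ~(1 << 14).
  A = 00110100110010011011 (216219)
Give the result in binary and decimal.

Mask = ~(1 << 14) = 11111011111111111111
Bit 14 of A is 1, so AND-ing with the mask clears it to 0.
  00110100110010011011
& 11111011111111111111
----------------------
  00110000110010011011

Answer: 00110000110010011011 (199835)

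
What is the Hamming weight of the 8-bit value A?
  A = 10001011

10001011
1-bits at positions (from bit 0 = LSB): 0, 1, 3, 7
Count = 4

Answer: 4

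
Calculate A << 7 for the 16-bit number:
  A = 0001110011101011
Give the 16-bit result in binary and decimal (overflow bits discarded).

Shift left by 7: drop the top 7 bit(s), append 7 zero(s) on the right.
  0001110011101011  ->  discard [0001110], keep [011101011], append 0000000
= 0111010110000000

Answer: 0111010110000000 (30080)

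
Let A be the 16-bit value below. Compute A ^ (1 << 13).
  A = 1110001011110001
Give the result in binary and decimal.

Mask = 1 << 13 = 0010000000000000
Bit 13 of A is 1; XOR with the mask flips it to 0.
  1110001011110001
^ 0010000000000000
------------------
  1100001011110001

Answer: 1100001011110001 (49905)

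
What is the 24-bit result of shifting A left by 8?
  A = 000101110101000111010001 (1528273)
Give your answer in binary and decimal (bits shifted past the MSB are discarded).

Shift left by 8: drop the top 8 bit(s), append 8 zero(s) on the right.
  000101110101000111010001  ->  discard [00010111], keep [0101000111010001], append 00000000
= 010100011101000100000000

Answer: 010100011101000100000000 (5361920)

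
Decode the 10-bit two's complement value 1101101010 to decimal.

MSB is 1, so the value is negative. Find the magnitude:
1. Invert bits:  0010010101
2. Add 1:        0010010110  = 150
3. Apply sign:   -150

Answer: -150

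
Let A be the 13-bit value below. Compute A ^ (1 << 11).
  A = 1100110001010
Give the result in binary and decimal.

Mask = 1 << 11 = 0100000000000
Bit 11 of A is 1; XOR with the mask flips it to 0.
  1100110001010
^ 0100000000000
---------------
  1000110001010

Answer: 1000110001010 (4490)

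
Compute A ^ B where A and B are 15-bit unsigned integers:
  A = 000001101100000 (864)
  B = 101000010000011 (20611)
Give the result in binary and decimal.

Apply ^ to each column (1 where bits differ):
  000001101100000
^ 101000010000011
-----------------
  101001111100011

Answer: 101001111100011 (21475)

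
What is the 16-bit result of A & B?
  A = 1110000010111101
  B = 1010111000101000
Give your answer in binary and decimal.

Apply & to each column (1 only where both bits are 1):
  1110000010111101
& 1010111000101000
------------------
  1010000000101000

Answer: 1010000000101000 (41000)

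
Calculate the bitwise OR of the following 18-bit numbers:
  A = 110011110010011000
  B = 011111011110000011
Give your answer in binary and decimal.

Apply | to each column (1 where either bit is 1):
  110011110010011000
| 011111011110000011
--------------------
  111111111110011011

Answer: 111111111110011011 (262043)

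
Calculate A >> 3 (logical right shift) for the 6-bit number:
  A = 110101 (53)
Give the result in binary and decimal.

Logical shift right by 3: drop the bottom 3 bit(s), prepend 3 zero(s) on the left.
  110101  ->  keep [110], discard [101], prepend 000
= 000110

Answer: 000110 (6)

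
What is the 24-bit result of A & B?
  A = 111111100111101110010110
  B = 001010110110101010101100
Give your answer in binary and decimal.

Apply & to each column (1 only where both bits are 1):
  111111100111101110010110
& 001010110110101010101100
--------------------------
  001010100110101010000100

Answer: 001010100110101010000100 (2779780)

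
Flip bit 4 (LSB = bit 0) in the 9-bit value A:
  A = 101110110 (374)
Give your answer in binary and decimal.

Mask = 1 << 4 = 000010000
Bit 4 of A is 1; XOR with the mask flips it to 0.
  101110110
^ 000010000
-----------
  101100110

Answer: 101100110 (358)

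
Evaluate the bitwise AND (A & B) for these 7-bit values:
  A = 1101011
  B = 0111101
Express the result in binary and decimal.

Apply & to each column (1 only where both bits are 1):
  1101011
& 0111101
---------
  0101001

Answer: 0101001 (41)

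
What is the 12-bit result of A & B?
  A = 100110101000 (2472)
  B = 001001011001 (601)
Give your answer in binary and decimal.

Apply & to each column (1 only where both bits are 1):
  100110101000
& 001001011001
--------------
  000000001000

Answer: 000000001000 (8)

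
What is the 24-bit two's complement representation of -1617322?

1. Binary of +1617322:  000110001010110110101010
2. Invert bits:     111001110101001001010101
3. Add 1:           111001110101001001010110

Answer: 111001110101001001010110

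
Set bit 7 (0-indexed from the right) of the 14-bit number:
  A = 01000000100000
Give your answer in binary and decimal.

Mask = 1 << 7 = 00000010000000
Bit 7 of A is 0, so OR-ing with the mask flips it to 1.
  01000000100000
| 00000010000000
----------------
  01000010100000

Answer: 01000010100000 (4256)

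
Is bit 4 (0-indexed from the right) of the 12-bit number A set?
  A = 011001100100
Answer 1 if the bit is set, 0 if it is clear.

Bit 4 is the 5th from the right.
  011001100100
         ^
That bit is 0.

Answer: 0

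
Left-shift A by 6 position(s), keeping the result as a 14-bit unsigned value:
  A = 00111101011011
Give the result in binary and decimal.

Shift left by 6: drop the top 6 bit(s), append 6 zero(s) on the right.
  00111101011011  ->  discard [001111], keep [01011011], append 000000
= 01011011000000

Answer: 01011011000000 (5824)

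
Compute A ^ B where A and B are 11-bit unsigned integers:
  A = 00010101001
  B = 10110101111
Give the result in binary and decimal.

Apply ^ to each column (1 where bits differ):
  00010101001
^ 10110101111
-------------
  10100000110

Answer: 10100000110 (1286)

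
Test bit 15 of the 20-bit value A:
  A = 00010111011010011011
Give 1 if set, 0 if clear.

Bit 15 is the 16th from the right.
  00010111011010011011
      ^
That bit is 0.

Answer: 0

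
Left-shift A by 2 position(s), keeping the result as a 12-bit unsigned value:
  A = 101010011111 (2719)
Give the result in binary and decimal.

Shift left by 2: drop the top 2 bit(s), append 2 zero(s) on the right.
  101010011111  ->  discard [10], keep [1010011111], append 00
= 101001111100

Answer: 101001111100 (2684)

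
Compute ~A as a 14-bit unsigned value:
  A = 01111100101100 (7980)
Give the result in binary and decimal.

Flip each bit (0->1, 1->0):
  01111100101100
  10000011010011

Answer: 10000011010011 (8403)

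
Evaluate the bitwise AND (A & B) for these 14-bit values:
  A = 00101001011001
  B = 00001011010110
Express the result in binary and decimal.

Apply & to each column (1 only where both bits are 1):
  00101001011001
& 00001011010110
----------------
  00001001010000

Answer: 00001001010000 (592)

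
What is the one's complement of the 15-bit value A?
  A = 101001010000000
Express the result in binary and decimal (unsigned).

Flip each bit (0->1, 1->0):
  101001010000000
  010110101111111

Answer: 010110101111111 (11647)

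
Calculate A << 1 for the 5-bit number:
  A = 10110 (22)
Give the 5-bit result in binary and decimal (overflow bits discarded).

Shift left by 1: drop the top 1 bit(s), append 1 zero(s) on the right.
  10110  ->  discard [1], keep [0110], append 0
= 01100

Answer: 01100 (12)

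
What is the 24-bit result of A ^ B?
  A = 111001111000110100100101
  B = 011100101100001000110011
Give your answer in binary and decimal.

Apply ^ to each column (1 where bits differ):
  111001111000110100100101
^ 011100101100001000110011
--------------------------
  100101010100111100010110

Answer: 100101010100111100010110 (9785110)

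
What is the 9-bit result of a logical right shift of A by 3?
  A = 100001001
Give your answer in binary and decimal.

Logical shift right by 3: drop the bottom 3 bit(s), prepend 3 zero(s) on the left.
  100001001  ->  keep [100001], discard [001], prepend 000
= 000100001

Answer: 000100001 (33)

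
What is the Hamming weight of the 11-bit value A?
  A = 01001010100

01001010100
1-bits at positions (from bit 0 = LSB): 2, 4, 6, 9
Count = 4

Answer: 4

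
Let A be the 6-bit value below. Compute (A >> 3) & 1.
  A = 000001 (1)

Bit 3 is the 4th from the right.
  000001
    ^
That bit is 0.

Answer: 0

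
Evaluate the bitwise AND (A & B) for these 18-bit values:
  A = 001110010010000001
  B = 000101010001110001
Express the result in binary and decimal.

Apply & to each column (1 only where both bits are 1):
  001110010010000001
& 000101010001110001
--------------------
  000100010000000001

Answer: 000100010000000001 (17409)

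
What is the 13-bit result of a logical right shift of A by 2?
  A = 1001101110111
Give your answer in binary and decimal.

Logical shift right by 2: drop the bottom 2 bit(s), prepend 2 zero(s) on the left.
  1001101110111  ->  keep [10011011101], discard [11], prepend 00
= 0010011011101

Answer: 0010011011101 (1245)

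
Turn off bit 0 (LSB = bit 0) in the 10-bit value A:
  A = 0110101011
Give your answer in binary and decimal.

Mask = ~(1 << 0) = 1111111110
Bit 0 of A is 1, so AND-ing with the mask clears it to 0.
  0110101011
& 1111111110
------------
  0110101010

Answer: 0110101010 (426)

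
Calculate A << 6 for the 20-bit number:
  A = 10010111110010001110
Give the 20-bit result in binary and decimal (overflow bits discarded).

Shift left by 6: drop the top 6 bit(s), append 6 zero(s) on the right.
  10010111110010001110  ->  discard [100101], keep [11110010001110], append 000000
= 11110010001110000000

Answer: 11110010001110000000 (992128)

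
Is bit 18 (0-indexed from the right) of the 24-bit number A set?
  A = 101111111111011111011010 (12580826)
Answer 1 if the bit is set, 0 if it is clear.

Bit 18 is the 19th from the right.
  101111111111011111011010
       ^
That bit is 1.

Answer: 1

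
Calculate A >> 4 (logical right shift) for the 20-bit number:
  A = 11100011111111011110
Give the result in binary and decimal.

Logical shift right by 4: drop the bottom 4 bit(s), prepend 4 zero(s) on the left.
  11100011111111011110  ->  keep [1110001111111101], discard [1110], prepend 0000
= 00001110001111111101

Answer: 00001110001111111101 (58365)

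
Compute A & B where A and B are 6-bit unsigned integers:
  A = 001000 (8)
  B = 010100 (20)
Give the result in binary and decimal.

Apply & to each column (1 only where both bits are 1):
  001000
& 010100
--------
  000000

Answer: 000000 (0)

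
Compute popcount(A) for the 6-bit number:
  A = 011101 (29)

011101
1-bits at positions (from bit 0 = LSB): 0, 2, 3, 4
Count = 4

Answer: 4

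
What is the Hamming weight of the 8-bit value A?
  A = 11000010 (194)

11000010
1-bits at positions (from bit 0 = LSB): 1, 6, 7
Count = 3

Answer: 3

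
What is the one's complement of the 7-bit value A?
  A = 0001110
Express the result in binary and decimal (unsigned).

Flip each bit (0->1, 1->0):
  0001110
  1110001

Answer: 1110001 (113)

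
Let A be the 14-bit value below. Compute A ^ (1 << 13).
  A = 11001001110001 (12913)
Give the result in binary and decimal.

Mask = 1 << 13 = 10000000000000
Bit 13 of A is 1; XOR with the mask flips it to 0.
  11001001110001
^ 10000000000000
----------------
  01001001110001

Answer: 01001001110001 (4721)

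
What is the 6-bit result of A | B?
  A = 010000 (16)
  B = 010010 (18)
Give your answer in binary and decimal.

Apply | to each column (1 where either bit is 1):
  010000
| 010010
--------
  010010

Answer: 010010 (18)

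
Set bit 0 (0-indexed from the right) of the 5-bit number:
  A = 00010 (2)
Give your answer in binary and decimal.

Mask = 1 << 0 = 00001
Bit 0 of A is 0, so OR-ing with the mask flips it to 1.
  00010
| 00001
-------
  00011

Answer: 00011 (3)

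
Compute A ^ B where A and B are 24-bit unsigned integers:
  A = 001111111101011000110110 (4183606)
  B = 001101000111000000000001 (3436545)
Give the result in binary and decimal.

Apply ^ to each column (1 where bits differ):
  001111111101011000110110
^ 001101000111000000000001
--------------------------
  000010111010011000110111

Answer: 000010111010011000110111 (763447)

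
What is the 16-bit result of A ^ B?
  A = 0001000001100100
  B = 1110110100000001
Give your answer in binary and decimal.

Apply ^ to each column (1 where bits differ):
  0001000001100100
^ 1110110100000001
------------------
  1111110101100101

Answer: 1111110101100101 (64869)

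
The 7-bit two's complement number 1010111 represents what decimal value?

MSB is 1, so the value is negative. Find the magnitude:
1. Invert bits:  0101000
2. Add 1:        0101001  = 41
3. Apply sign:   -41

Answer: -41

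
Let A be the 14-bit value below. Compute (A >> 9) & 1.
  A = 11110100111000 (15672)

Bit 9 is the 10th from the right.
  11110100111000
      ^
That bit is 0.

Answer: 0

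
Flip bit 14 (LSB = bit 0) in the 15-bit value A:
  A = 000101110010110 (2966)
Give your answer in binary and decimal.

Mask = 1 << 14 = 100000000000000
Bit 14 of A is 0; XOR with the mask flips it to 1.
  000101110010110
^ 100000000000000
-----------------
  100101110010110

Answer: 100101110010110 (19350)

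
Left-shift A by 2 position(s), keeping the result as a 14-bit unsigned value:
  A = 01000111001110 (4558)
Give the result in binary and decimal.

Shift left by 2: drop the top 2 bit(s), append 2 zero(s) on the right.
  01000111001110  ->  discard [01], keep [000111001110], append 00
= 00011100111000

Answer: 00011100111000 (1848)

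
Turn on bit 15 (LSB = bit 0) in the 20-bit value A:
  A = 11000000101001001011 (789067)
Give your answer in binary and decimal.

Mask = 1 << 15 = 00001000000000000000
Bit 15 of A is 0, so OR-ing with the mask flips it to 1.
  11000000101001001011
| 00001000000000000000
----------------------
  11001000101001001011

Answer: 11001000101001001011 (821835)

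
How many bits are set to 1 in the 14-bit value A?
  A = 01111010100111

01111010100111
1-bits at positions (from bit 0 = LSB): 0, 1, 2, 5, 7, 9, 10, 11, 12
Count = 9

Answer: 9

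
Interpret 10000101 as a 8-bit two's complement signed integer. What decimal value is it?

MSB is 1, so the value is negative. Find the magnitude:
1. Invert bits:  01111010
2. Add 1:        01111011  = 123
3. Apply sign:   -123

Answer: -123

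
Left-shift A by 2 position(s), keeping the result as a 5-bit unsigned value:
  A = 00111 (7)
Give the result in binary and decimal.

Shift left by 2: drop the top 2 bit(s), append 2 zero(s) on the right.
  00111  ->  discard [00], keep [111], append 00
= 11100

Answer: 11100 (28)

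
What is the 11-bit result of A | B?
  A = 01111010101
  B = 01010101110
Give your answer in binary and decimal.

Apply | to each column (1 where either bit is 1):
  01111010101
| 01010101110
-------------
  01111111111

Answer: 01111111111 (1023)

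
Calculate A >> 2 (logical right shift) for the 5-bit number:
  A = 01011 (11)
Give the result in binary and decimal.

Logical shift right by 2: drop the bottom 2 bit(s), prepend 2 zero(s) on the left.
  01011  ->  keep [010], discard [11], prepend 00
= 00010

Answer: 00010 (2)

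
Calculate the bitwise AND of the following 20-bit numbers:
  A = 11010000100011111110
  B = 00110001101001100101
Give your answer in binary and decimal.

Apply & to each column (1 only where both bits are 1):
  11010000100011111110
& 00110001101001100101
----------------------
  00010000100001100100

Answer: 00010000100001100100 (67684)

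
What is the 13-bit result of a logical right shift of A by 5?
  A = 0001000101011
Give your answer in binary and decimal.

Logical shift right by 5: drop the bottom 5 bit(s), prepend 5 zero(s) on the left.
  0001000101011  ->  keep [00010001], discard [01011], prepend 00000
= 0000000010001

Answer: 0000000010001 (17)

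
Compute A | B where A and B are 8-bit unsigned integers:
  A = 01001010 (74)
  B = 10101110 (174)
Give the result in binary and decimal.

Apply | to each column (1 where either bit is 1):
  01001010
| 10101110
----------
  11101110

Answer: 11101110 (238)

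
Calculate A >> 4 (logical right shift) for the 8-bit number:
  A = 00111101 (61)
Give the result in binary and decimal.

Logical shift right by 4: drop the bottom 4 bit(s), prepend 4 zero(s) on the left.
  00111101  ->  keep [0011], discard [1101], prepend 0000
= 00000011

Answer: 00000011 (3)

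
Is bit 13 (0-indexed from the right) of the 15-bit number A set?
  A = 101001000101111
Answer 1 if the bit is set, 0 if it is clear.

Bit 13 is the 14th from the right.
  101001000101111
   ^
That bit is 0.

Answer: 0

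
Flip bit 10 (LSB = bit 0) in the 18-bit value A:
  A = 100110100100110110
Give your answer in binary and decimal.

Mask = 1 << 10 = 000000010000000000
Bit 10 of A is 0; XOR with the mask flips it to 1.
  100110100100110110
^ 000000010000000000
--------------------
  100110110100110110

Answer: 100110110100110110 (159030)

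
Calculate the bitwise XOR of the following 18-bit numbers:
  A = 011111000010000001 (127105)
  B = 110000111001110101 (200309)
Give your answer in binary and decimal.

Apply ^ to each column (1 where bits differ):
  011111000010000001
^ 110000111001110101
--------------------
  101111111011110100

Answer: 101111111011110100 (196340)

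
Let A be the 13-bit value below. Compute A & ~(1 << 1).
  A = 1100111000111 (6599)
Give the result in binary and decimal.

Mask = ~(1 << 1) = 1111111111101
Bit 1 of A is 1, so AND-ing with the mask clears it to 0.
  1100111000111
& 1111111111101
---------------
  1100111000101

Answer: 1100111000101 (6597)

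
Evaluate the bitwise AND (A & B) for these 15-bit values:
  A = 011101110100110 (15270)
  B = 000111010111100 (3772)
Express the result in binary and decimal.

Apply & to each column (1 only where both bits are 1):
  011101110100110
& 000111010111100
-----------------
  000101010100100

Answer: 000101010100100 (2724)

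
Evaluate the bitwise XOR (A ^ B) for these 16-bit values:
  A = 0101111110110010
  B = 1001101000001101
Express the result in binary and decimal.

Apply ^ to each column (1 where bits differ):
  0101111110110010
^ 1001101000001101
------------------
  1100010110111111

Answer: 1100010110111111 (50623)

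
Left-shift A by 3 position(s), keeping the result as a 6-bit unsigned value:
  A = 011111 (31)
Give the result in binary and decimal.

Shift left by 3: drop the top 3 bit(s), append 3 zero(s) on the right.
  011111  ->  discard [011], keep [111], append 000
= 111000

Answer: 111000 (56)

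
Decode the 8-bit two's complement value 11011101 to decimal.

MSB is 1, so the value is negative. Find the magnitude:
1. Invert bits:  00100010
2. Add 1:        00100011  = 35
3. Apply sign:   -35

Answer: -35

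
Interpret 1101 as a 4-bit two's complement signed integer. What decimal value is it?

MSB is 1, so the value is negative. Find the magnitude:
1. Invert bits:  0010
2. Add 1:        0011  = 3
3. Apply sign:   -3

Answer: -3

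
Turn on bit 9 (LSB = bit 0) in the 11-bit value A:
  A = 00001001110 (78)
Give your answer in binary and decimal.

Mask = 1 << 9 = 01000000000
Bit 9 of A is 0, so OR-ing with the mask flips it to 1.
  00001001110
| 01000000000
-------------
  01001001110

Answer: 01001001110 (590)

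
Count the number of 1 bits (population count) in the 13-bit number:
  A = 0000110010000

0000110010000
1-bits at positions (from bit 0 = LSB): 4, 7, 8
Count = 3

Answer: 3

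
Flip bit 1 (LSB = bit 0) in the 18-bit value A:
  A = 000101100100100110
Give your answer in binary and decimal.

Mask = 1 << 1 = 000000000000000010
Bit 1 of A is 1; XOR with the mask flips it to 0.
  000101100100100110
^ 000000000000000010
--------------------
  000101100100100100

Answer: 000101100100100100 (22820)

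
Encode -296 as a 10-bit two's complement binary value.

1. Binary of +296:  0100101000
2. Invert bits:     1011010111
3. Add 1:           1011011000

Answer: 1011011000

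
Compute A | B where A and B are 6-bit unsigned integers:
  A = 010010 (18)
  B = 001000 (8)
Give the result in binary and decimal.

Apply | to each column (1 where either bit is 1):
  010010
| 001000
--------
  011010

Answer: 011010 (26)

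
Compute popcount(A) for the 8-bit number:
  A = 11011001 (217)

11011001
1-bits at positions (from bit 0 = LSB): 0, 3, 4, 6, 7
Count = 5

Answer: 5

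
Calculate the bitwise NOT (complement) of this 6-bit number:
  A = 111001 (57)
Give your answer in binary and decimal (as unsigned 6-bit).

Flip each bit (0->1, 1->0):
  111001
  000110

Answer: 000110 (6)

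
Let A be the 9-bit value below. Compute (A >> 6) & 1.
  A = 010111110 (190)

Bit 6 is the 7th from the right.
  010111110
    ^
That bit is 0.

Answer: 0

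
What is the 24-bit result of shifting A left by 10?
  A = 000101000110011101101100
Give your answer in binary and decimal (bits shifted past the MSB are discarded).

Shift left by 10: drop the top 10 bit(s), append 10 zero(s) on the right.
  000101000110011101101100  ->  discard [0001010001], keep [10011101101100], append 0000000000
= 100111011011000000000000

Answer: 100111011011000000000000 (10334208)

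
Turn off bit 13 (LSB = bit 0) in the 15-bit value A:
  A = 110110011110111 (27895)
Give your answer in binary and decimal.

Mask = ~(1 << 13) = 101111111111111
Bit 13 of A is 1, so AND-ing with the mask clears it to 0.
  110110011110111
& 101111111111111
-----------------
  100110011110111

Answer: 100110011110111 (19703)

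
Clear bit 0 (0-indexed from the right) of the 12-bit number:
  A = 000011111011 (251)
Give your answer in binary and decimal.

Mask = ~(1 << 0) = 111111111110
Bit 0 of A is 1, so AND-ing with the mask clears it to 0.
  000011111011
& 111111111110
--------------
  000011111010

Answer: 000011111010 (250)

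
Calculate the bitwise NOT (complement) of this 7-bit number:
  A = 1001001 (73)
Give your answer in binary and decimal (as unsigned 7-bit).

Flip each bit (0->1, 1->0):
  1001001
  0110110

Answer: 0110110 (54)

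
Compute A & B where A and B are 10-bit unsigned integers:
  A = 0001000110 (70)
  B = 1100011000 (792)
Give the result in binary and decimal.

Apply & to each column (1 only where both bits are 1):
  0001000110
& 1100011000
------------
  0000000000

Answer: 0000000000 (0)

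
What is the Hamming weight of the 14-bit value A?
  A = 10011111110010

10011111110010
1-bits at positions (from bit 0 = LSB): 1, 4, 5, 6, 7, 8, 9, 10, 13
Count = 9

Answer: 9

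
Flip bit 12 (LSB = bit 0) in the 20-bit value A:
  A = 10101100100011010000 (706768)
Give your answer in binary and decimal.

Mask = 1 << 12 = 00000001000000000000
Bit 12 of A is 0; XOR with the mask flips it to 1.
  10101100100011010000
^ 00000001000000000000
----------------------
  10101101100011010000

Answer: 10101101100011010000 (710864)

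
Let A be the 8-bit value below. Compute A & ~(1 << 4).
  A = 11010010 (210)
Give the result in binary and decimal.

Mask = ~(1 << 4) = 11101111
Bit 4 of A is 1, so AND-ing with the mask clears it to 0.
  11010010
& 11101111
----------
  11000010

Answer: 11000010 (194)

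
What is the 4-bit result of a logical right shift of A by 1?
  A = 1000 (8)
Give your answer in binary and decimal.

Logical shift right by 1: drop the bottom 1 bit(s), prepend 1 zero(s) on the left.
  1000  ->  keep [100], discard [0], prepend 0
= 0100

Answer: 0100 (4)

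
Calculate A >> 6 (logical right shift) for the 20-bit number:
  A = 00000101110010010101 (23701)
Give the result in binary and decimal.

Logical shift right by 6: drop the bottom 6 bit(s), prepend 6 zero(s) on the left.
  00000101110010010101  ->  keep [00000101110010], discard [010101], prepend 000000
= 00000000000101110010

Answer: 00000000000101110010 (370)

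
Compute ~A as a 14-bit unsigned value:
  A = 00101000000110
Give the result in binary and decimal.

Flip each bit (0->1, 1->0):
  00101000000110
  11010111111001

Answer: 11010111111001 (13817)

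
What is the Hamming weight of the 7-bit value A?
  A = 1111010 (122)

1111010
1-bits at positions (from bit 0 = LSB): 1, 3, 4, 5, 6
Count = 5

Answer: 5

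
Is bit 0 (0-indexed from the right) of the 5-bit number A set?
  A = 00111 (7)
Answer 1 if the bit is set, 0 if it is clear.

Bit 0 is the 1st from the right.
  00111
      ^
That bit is 1.

Answer: 1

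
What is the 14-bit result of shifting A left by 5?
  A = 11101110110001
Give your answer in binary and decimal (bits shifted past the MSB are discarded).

Shift left by 5: drop the top 5 bit(s), append 5 zero(s) on the right.
  11101110110001  ->  discard [11101], keep [110110001], append 00000
= 11011000100000

Answer: 11011000100000 (13856)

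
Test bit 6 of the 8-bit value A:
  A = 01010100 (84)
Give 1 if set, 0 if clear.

Bit 6 is the 7th from the right.
  01010100
   ^
That bit is 1.

Answer: 1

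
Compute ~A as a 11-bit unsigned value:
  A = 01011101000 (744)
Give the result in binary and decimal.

Flip each bit (0->1, 1->0):
  01011101000
  10100010111

Answer: 10100010111 (1303)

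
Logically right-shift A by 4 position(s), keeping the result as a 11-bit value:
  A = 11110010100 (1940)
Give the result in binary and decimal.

Logical shift right by 4: drop the bottom 4 bit(s), prepend 4 zero(s) on the left.
  11110010100  ->  keep [1111001], discard [0100], prepend 0000
= 00001111001

Answer: 00001111001 (121)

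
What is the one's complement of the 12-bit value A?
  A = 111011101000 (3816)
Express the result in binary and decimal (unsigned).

Flip each bit (0->1, 1->0):
  111011101000
  000100010111

Answer: 000100010111 (279)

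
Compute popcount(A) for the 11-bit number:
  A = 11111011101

11111011101
1-bits at positions (from bit 0 = LSB): 0, 2, 3, 4, 6, 7, 8, 9, 10
Count = 9

Answer: 9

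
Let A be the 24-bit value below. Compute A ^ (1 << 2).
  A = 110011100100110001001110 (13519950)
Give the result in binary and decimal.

Mask = 1 << 2 = 000000000000000000000100
Bit 2 of A is 1; XOR with the mask flips it to 0.
  110011100100110001001110
^ 000000000000000000000100
--------------------------
  110011100100110001001010

Answer: 110011100100110001001010 (13519946)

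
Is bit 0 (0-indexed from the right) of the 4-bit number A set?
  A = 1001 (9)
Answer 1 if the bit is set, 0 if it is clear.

Bit 0 is the 1st from the right.
  1001
     ^
That bit is 1.

Answer: 1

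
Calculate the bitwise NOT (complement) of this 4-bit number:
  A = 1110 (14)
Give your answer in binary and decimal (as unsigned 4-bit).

Flip each bit (0->1, 1->0):
  1110
  0001

Answer: 0001 (1)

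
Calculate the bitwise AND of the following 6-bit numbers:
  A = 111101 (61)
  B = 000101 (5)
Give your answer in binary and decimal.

Apply & to each column (1 only where both bits are 1):
  111101
& 000101
--------
  000101

Answer: 000101 (5)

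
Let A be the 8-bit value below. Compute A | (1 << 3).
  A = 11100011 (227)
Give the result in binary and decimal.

Mask = 1 << 3 = 00001000
Bit 3 of A is 0, so OR-ing with the mask flips it to 1.
  11100011
| 00001000
----------
  11101011

Answer: 11101011 (235)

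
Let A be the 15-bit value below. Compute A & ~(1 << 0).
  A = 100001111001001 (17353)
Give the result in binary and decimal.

Mask = ~(1 << 0) = 111111111111110
Bit 0 of A is 1, so AND-ing with the mask clears it to 0.
  100001111001001
& 111111111111110
-----------------
  100001111001000

Answer: 100001111001000 (17352)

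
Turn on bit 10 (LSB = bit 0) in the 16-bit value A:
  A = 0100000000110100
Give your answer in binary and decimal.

Mask = 1 << 10 = 0000010000000000
Bit 10 of A is 0, so OR-ing with the mask flips it to 1.
  0100000000110100
| 0000010000000000
------------------
  0100010000110100

Answer: 0100010000110100 (17460)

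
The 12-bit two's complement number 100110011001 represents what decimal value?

MSB is 1, so the value is negative. Find the magnitude:
1. Invert bits:  011001100110
2. Add 1:        011001100111  = 1639
3. Apply sign:   -1639

Answer: -1639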